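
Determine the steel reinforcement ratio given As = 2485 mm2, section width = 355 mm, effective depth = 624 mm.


rho = As / (b * d)
= 2485 / (355 * 624)
= 0.0112

0.0112


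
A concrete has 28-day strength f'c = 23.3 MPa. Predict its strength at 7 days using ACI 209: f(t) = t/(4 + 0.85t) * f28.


f(7) = 7 / (4 + 0.85 * 7) * 23.3
= 7 / 9.95 * 23.3
= 16.39 MPa

16.39


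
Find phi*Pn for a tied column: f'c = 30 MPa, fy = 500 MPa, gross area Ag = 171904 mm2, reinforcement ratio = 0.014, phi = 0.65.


Ast = rho * Ag = 0.014 * 171904 = 2406.656 mm2
phi*Pn = 0.65 * 0.80 * (0.85 * 30 * (171904 - 2406.656) + 500 * 2406.656) / 1000
= 2873.27 kN

2873.27


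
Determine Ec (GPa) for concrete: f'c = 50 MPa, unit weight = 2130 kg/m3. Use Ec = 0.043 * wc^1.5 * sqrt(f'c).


Ec = 0.043 * 2130^1.5 * sqrt(50) / 1000
= 29.89 GPa

29.89


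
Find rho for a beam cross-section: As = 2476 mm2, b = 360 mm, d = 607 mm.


rho = As / (b * d)
= 2476 / (360 * 607)
= 0.0113

0.0113


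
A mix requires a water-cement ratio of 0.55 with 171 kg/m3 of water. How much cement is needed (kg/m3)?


Cement = water / (w/c)
= 171 / 0.55
= 310.9 kg/m3

310.9


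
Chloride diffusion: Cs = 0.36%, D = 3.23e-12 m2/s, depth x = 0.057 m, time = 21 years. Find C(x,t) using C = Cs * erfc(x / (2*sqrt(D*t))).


t_seconds = 21 * 365.25 * 24 * 3600 = 662709600.0 s
arg = 0.057 / (2 * sqrt(3.23e-12 * 662709600.0))
= 0.616
erfc(0.616) = 0.3837
C = 0.36 * 0.3837 = 0.1381%

0.1381


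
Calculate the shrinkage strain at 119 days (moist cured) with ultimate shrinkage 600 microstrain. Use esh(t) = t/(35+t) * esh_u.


esh(119) = 119 / (35 + 119) * 600
= 119 / 154 * 600
= 463.6 microstrain

463.6


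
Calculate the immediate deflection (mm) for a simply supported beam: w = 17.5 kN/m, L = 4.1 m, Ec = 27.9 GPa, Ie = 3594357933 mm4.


Convert: L = 4.1 m = 4100 mm, Ec = 27.9 GPa = 27900 MPa
delta = 5 * 17.5 * 4100^4 / (384 * 27900 * 3594357933)
= 0.64 mm

0.64


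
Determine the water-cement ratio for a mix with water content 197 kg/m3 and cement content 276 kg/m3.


w/c = water / cement
w/c = 197 / 276 = 0.714

0.714


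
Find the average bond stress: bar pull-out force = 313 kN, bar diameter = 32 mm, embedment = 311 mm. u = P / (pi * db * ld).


u = P / (pi * db * ld)
= 313 * 1000 / (pi * 32 * 311)
= 10.011 MPa

10.011


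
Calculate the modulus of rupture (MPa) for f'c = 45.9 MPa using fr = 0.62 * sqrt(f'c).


fr = 0.62 * sqrt(45.9)
= 4.2 MPa

4.2


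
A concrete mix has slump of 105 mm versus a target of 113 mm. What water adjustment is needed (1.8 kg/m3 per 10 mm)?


Difference = 113 - 105 = 8 mm
Water adjustment = 8 * 1.8 / 10 = 1.4 kg/m3

1.4


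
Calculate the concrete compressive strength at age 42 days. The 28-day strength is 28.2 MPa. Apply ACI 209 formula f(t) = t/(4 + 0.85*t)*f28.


f(42) = 42 / (4 + 0.85 * 42) * 28.2
= 42 / 39.7 * 28.2
= 29.83 MPa

29.83


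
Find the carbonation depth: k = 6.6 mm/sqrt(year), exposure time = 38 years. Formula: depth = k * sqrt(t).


depth = k * sqrt(t)
= 6.6 * sqrt(38)
= 40.69 mm

40.69


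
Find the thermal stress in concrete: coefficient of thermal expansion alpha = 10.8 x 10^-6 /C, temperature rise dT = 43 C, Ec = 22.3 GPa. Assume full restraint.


sigma = alpha * dT * Ec
= 10.8e-6 * 43 * 22.3 * 1000
= 10.356 MPa

10.356


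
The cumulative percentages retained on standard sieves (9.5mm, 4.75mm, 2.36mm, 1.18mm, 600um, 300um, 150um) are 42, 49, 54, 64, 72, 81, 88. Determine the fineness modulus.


FM = sum(cumulative % retained) / 100
= 450 / 100
= 4.5

4.5


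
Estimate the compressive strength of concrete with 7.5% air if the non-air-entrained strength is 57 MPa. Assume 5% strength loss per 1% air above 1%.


Strength loss = (7.5 - 1) * 5 = 32.5%
f'c = 57 * (1 - 32.5/100)
= 38.48 MPa

38.48


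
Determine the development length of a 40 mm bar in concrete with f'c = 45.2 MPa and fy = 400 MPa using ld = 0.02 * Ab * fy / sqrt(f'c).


Ab = pi * 40^2 / 4 = 1256.637 mm2
ld = 0.02 * 1256.637 * 400 / sqrt(45.2)
= 1495.3 mm

1495.3


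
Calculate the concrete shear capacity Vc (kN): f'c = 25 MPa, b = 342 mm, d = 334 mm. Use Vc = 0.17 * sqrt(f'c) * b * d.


Vc = 0.17 * sqrt(25) * 342 * 334 / 1000
= 97.09 kN

97.09


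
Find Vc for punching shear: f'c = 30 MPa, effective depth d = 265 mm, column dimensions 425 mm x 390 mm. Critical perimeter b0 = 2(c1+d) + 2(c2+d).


b0 = 2*(425 + 265) + 2*(390 + 265) = 2690 mm
Vc = 0.33 * sqrt(30) * 2690 * 265 / 1000
= 1288.47 kN

1288.47


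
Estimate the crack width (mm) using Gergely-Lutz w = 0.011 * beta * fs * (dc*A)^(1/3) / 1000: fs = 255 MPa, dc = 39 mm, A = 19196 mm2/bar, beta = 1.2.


w = 0.011 * beta * fs * (dc * A)^(1/3) / 1000
= 0.011 * 1.2 * 255 * (39 * 19196)^(1/3) / 1000
= 0.306 mm

0.306


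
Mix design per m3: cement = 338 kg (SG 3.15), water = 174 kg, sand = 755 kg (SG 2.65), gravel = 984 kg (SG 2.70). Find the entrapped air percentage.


Vol cement = 338 / (3.15 * 1000) = 0.107302 m3
Vol water = 174 / 1000 = 0.174 m3
Vol sand = 755 / (2.65 * 1000) = 0.284906 m3
Vol gravel = 984 / (2.70 * 1000) = 0.364444 m3
Total solid + water volume = 0.930652 m3
Air = (1 - 0.930652) * 100 = 6.93%

6.93


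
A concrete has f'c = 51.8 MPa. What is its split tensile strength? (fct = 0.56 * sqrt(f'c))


fct = 0.56 * sqrt(51.8)
= 0.56 * 7.197
= 4.03 MPa

4.03


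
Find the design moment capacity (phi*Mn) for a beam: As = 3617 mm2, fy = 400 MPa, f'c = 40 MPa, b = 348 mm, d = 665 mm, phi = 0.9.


a = As * fy / (0.85 * f'c * b)
= 3617 * 400 / (0.85 * 40 * 348)
= 122.2786 mm
Mn = As * fy * (d - a/2) / 10^6
= 873.6657 kN-m
phi*Mn = 0.9 * 873.6657 = 786.3 kN-m

786.3


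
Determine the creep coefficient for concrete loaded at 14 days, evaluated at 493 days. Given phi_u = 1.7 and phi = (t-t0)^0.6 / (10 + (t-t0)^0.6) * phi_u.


dt = 493 - 14 = 479
phi = 479^0.6 / (10 + 479^0.6) * 1.7
= 1.364

1.364


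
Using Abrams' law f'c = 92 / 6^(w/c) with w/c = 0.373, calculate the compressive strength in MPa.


f'c = 92 / 6^0.373
= 92 / 1.951
= 47.16 MPa

47.16


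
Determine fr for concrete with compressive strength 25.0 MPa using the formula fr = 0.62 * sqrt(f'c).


fr = 0.62 * sqrt(25.0)
= 3.1 MPa

3.1


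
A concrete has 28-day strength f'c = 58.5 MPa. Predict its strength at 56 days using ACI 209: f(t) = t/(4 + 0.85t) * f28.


f(56) = 56 / (4 + 0.85 * 56) * 58.5
= 56 / 51.6 * 58.5
= 63.49 MPa

63.49


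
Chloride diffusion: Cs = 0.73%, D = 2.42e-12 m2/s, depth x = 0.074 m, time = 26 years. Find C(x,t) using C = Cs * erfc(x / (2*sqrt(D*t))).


t_seconds = 26 * 365.25 * 24 * 3600 = 820497600.0 s
arg = 0.074 / (2 * sqrt(2.42e-12 * 820497600.0))
= 0.8303
erfc(0.8303) = 0.2403
C = 0.73 * 0.2403 = 0.1754%

0.1754


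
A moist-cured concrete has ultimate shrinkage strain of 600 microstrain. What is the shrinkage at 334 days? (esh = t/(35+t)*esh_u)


esh(334) = 334 / (35 + 334) * 600
= 334 / 369 * 600
= 543.1 microstrain

543.1


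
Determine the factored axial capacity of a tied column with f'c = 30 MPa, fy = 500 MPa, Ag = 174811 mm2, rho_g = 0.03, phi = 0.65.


Ast = rho * Ag = 0.03 * 174811 = 5244.33 mm2
phi*Pn = 0.65 * 0.80 * (0.85 * 30 * (174811 - 5244.33) + 500 * 5244.33) / 1000
= 3611.98 kN

3611.98


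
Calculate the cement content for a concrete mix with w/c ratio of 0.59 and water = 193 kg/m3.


Cement = water / (w/c)
= 193 / 0.59
= 327.1 kg/m3

327.1


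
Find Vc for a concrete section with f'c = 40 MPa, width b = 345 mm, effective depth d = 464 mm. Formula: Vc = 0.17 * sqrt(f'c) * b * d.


Vc = 0.17 * sqrt(40) * 345 * 464 / 1000
= 172.11 kN

172.11


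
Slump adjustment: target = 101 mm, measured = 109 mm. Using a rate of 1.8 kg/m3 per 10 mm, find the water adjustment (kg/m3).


Difference = 101 - 109 = -8 mm
Water adjustment = -8 * 1.8 / 10 = -1.4 kg/m3

-1.4


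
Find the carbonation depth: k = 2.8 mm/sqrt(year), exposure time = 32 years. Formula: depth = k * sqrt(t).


depth = k * sqrt(t)
= 2.8 * sqrt(32)
= 15.84 mm

15.84


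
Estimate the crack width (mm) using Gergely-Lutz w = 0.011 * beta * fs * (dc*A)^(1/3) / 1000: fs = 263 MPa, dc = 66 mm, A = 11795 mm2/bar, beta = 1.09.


w = 0.011 * beta * fs * (dc * A)^(1/3) / 1000
= 0.011 * 1.09 * 263 * (66 * 11795)^(1/3) / 1000
= 0.29 mm

0.29


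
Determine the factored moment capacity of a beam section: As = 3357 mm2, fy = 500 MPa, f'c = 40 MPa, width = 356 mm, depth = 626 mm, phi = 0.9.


a = As * fy / (0.85 * f'c * b)
= 3357 * 500 / (0.85 * 40 * 356)
= 138.6732 mm
Mn = As * fy * (d - a/2) / 10^6
= 934.3595 kN-m
phi*Mn = 0.9 * 934.3595 = 840.92 kN-m

840.92


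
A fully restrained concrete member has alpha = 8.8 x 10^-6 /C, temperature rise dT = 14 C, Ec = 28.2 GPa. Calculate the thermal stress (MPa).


sigma = alpha * dT * Ec
= 8.8e-6 * 14 * 28.2 * 1000
= 3.474 MPa

3.474


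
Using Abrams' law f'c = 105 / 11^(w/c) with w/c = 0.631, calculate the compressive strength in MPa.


f'c = 105 / 11^0.631
= 105 / 4.541
= 23.12 MPa

23.12


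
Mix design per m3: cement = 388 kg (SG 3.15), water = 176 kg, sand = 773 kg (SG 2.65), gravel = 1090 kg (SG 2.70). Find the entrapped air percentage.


Vol cement = 388 / (3.15 * 1000) = 0.123175 m3
Vol water = 176 / 1000 = 0.176 m3
Vol sand = 773 / (2.65 * 1000) = 0.291698 m3
Vol gravel = 1090 / (2.70 * 1000) = 0.403704 m3
Total solid + water volume = 0.994576 m3
Air = (1 - 0.994576) * 100 = 0.54%

0.54


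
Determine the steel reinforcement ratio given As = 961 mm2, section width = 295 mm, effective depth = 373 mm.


rho = As / (b * d)
= 961 / (295 * 373)
= 0.0087

0.0087


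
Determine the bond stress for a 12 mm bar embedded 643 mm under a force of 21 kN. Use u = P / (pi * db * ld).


u = P / (pi * db * ld)
= 21 * 1000 / (pi * 12 * 643)
= 0.866 MPa

0.866


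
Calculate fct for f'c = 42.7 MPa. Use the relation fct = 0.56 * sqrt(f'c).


fct = 0.56 * sqrt(42.7)
= 0.56 * 6.535
= 3.659 MPa

3.659


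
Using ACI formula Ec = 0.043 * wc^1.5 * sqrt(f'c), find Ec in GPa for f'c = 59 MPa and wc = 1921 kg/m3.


Ec = 0.043 * 1921^1.5 * sqrt(59) / 1000
= 27.81 GPa

27.81


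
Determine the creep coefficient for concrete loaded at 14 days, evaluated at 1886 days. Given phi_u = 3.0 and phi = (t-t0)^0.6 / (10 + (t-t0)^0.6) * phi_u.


dt = 1886 - 14 = 1872
phi = 1872^0.6 / (10 + 1872^0.6) * 3.0
= 2.706

2.706


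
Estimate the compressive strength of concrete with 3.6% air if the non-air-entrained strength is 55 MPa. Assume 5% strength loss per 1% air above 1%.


Strength loss = (3.6 - 1) * 5 = 13.0%
f'c = 55 * (1 - 13.0/100)
= 47.85 MPa

47.85


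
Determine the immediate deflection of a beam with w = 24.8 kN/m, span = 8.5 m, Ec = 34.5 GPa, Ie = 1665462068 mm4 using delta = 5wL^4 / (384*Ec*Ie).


Convert: L = 8.5 m = 8500 mm, Ec = 34.5 GPa = 34500 MPa
delta = 5 * 24.8 * 8500^4 / (384 * 34500 * 1665462068)
= 29.34 mm

29.34


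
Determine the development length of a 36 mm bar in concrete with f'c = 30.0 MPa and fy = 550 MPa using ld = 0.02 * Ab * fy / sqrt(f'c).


Ab = pi * 36^2 / 4 = 1017.876 mm2
ld = 0.02 * 1017.876 * 550 / sqrt(30.0)
= 2044.2 mm

2044.2


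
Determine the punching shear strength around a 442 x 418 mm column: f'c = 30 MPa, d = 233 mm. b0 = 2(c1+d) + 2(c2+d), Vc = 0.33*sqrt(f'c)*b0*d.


b0 = 2*(442 + 233) + 2*(418 + 233) = 2652 mm
Vc = 0.33 * sqrt(30) * 2652 * 233 / 1000
= 1116.87 kN

1116.87


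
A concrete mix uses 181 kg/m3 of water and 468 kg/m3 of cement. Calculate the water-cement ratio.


w/c = water / cement
w/c = 181 / 468 = 0.387

0.387


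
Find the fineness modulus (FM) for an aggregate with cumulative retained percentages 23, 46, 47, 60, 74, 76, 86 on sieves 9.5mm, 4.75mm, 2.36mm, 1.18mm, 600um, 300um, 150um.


FM = sum(cumulative % retained) / 100
= 412 / 100
= 4.12

4.12


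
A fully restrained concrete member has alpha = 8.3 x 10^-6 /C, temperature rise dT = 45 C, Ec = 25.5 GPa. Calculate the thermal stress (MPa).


sigma = alpha * dT * Ec
= 8.3e-6 * 45 * 25.5 * 1000
= 9.524 MPa

9.524


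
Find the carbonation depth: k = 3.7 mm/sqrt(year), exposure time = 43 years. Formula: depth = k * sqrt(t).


depth = k * sqrt(t)
= 3.7 * sqrt(43)
= 24.26 mm

24.26


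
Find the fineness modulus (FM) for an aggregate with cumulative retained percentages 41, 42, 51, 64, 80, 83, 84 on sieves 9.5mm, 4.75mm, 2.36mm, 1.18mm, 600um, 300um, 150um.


FM = sum(cumulative % retained) / 100
= 445 / 100
= 4.45

4.45


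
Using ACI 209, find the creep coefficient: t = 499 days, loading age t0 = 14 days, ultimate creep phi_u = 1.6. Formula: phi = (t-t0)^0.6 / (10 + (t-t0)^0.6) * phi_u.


dt = 499 - 14 = 485
phi = 485^0.6 / (10 + 485^0.6) * 1.6
= 1.285

1.285


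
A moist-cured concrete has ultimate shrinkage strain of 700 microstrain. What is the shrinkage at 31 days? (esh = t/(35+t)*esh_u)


esh(31) = 31 / (35 + 31) * 700
= 31 / 66 * 700
= 328.8 microstrain

328.8


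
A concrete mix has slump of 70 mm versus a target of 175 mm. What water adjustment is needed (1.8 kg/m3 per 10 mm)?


Difference = 175 - 70 = 105 mm
Water adjustment = 105 * 1.8 / 10 = 18.9 kg/m3

18.9


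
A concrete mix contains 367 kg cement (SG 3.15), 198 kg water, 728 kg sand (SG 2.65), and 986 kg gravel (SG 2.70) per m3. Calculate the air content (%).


Vol cement = 367 / (3.15 * 1000) = 0.116508 m3
Vol water = 198 / 1000 = 0.198 m3
Vol sand = 728 / (2.65 * 1000) = 0.274717 m3
Vol gravel = 986 / (2.70 * 1000) = 0.365185 m3
Total solid + water volume = 0.95441 m3
Air = (1 - 0.95441) * 100 = 4.56%

4.56


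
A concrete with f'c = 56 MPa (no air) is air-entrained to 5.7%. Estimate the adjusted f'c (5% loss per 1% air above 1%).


Strength loss = (5.7 - 1) * 5 = 23.5%
f'c = 56 * (1 - 23.5/100)
= 42.84 MPa

42.84


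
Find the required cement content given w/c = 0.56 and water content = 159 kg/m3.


Cement = water / (w/c)
= 159 / 0.56
= 283.9 kg/m3

283.9


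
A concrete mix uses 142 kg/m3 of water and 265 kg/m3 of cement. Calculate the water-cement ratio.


w/c = water / cement
w/c = 142 / 265 = 0.536

0.536


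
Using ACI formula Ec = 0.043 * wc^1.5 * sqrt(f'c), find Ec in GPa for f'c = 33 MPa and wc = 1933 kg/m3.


Ec = 0.043 * 1933^1.5 * sqrt(33) / 1000
= 20.99 GPa

20.99


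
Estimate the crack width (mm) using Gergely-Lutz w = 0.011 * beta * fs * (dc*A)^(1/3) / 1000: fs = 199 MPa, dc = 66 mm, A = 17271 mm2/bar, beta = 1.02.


w = 0.011 * beta * fs * (dc * A)^(1/3) / 1000
= 0.011 * 1.02 * 199 * (66 * 17271)^(1/3) / 1000
= 0.233 mm

0.233


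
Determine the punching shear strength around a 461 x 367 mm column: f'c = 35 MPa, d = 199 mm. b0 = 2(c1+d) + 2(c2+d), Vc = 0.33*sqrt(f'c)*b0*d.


b0 = 2*(461 + 199) + 2*(367 + 199) = 2452 mm
Vc = 0.33 * sqrt(35) * 2452 * 199 / 1000
= 952.62 kN

952.62


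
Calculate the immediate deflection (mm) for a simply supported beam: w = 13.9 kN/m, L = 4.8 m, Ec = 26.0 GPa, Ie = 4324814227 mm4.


Convert: L = 4.8 m = 4800 mm, Ec = 26.0 GPa = 26000 MPa
delta = 5 * 13.9 * 4800^4 / (384 * 26000 * 4324814227)
= 0.85 mm

0.85


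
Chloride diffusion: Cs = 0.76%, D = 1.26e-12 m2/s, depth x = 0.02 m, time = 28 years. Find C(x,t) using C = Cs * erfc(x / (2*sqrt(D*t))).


t_seconds = 28 * 365.25 * 24 * 3600 = 883612800.0 s
arg = 0.02 / (2 * sqrt(1.26e-12 * 883612800.0))
= 0.2997
erfc(0.2997) = 0.6717
C = 0.76 * 0.6717 = 0.5105%

0.5105


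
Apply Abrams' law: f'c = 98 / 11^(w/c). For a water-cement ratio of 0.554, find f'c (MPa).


f'c = 98 / 11^0.554
= 98 / 3.775
= 25.96 MPa

25.96


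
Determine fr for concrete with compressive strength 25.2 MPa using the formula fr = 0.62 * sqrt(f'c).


fr = 0.62 * sqrt(25.2)
= 3.112 MPa

3.112


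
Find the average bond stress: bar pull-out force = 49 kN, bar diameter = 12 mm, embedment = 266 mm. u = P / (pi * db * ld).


u = P / (pi * db * ld)
= 49 * 1000 / (pi * 12 * 266)
= 4.886 MPa

4.886


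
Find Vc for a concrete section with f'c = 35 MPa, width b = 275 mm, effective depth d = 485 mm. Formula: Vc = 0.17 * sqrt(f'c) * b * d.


Vc = 0.17 * sqrt(35) * 275 * 485 / 1000
= 134.14 kN

134.14


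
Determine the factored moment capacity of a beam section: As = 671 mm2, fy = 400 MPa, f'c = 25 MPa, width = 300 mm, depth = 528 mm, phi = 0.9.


a = As * fy / (0.85 * f'c * b)
= 671 * 400 / (0.85 * 25 * 300)
= 42.102 mm
Mn = As * fy * (d - a/2) / 10^6
= 136.0651 kN-m
phi*Mn = 0.9 * 136.0651 = 122.46 kN-m

122.46


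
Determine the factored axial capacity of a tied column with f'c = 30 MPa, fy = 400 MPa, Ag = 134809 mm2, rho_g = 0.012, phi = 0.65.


Ast = rho * Ag = 0.012 * 134809 = 1617.708 mm2
phi*Pn = 0.65 * 0.80 * (0.85 * 30 * (134809 - 1617.708) + 400 * 1617.708) / 1000
= 2102.6 kN

2102.6


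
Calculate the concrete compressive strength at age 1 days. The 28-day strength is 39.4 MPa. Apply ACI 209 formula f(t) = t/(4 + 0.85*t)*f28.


f(1) = 1 / (4 + 0.85 * 1) * 39.4
= 1 / 4.85 * 39.4
= 8.12 MPa

8.12


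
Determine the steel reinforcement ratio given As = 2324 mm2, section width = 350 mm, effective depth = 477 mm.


rho = As / (b * d)
= 2324 / (350 * 477)
= 0.0139

0.0139


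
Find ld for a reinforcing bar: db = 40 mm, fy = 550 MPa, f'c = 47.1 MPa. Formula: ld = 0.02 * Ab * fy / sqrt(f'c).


Ab = pi * 40^2 / 4 = 1256.637 mm2
ld = 0.02 * 1256.637 * 550 / sqrt(47.1)
= 2014.2 mm

2014.2


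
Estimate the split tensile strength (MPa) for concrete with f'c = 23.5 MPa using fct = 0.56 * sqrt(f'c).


fct = 0.56 * sqrt(23.5)
= 0.56 * 4.848
= 2.715 MPa

2.715


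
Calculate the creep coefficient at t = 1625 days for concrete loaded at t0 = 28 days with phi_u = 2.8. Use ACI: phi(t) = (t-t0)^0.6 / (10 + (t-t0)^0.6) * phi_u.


dt = 1625 - 28 = 1597
phi = 1597^0.6 / (10 + 1597^0.6) * 2.8
= 2.501

2.501


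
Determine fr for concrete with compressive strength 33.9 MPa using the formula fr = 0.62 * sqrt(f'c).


fr = 0.62 * sqrt(33.9)
= 3.61 MPa

3.61


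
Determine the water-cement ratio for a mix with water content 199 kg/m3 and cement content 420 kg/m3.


w/c = water / cement
w/c = 199 / 420 = 0.474

0.474


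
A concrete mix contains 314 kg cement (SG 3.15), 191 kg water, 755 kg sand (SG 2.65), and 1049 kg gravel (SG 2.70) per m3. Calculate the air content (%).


Vol cement = 314 / (3.15 * 1000) = 0.099683 m3
Vol water = 191 / 1000 = 0.191 m3
Vol sand = 755 / (2.65 * 1000) = 0.284906 m3
Vol gravel = 1049 / (2.70 * 1000) = 0.388519 m3
Total solid + water volume = 0.964107 m3
Air = (1 - 0.964107) * 100 = 3.59%

3.59


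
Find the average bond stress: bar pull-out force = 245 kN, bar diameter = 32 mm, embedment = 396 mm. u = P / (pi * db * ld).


u = P / (pi * db * ld)
= 245 * 1000 / (pi * 32 * 396)
= 6.154 MPa

6.154


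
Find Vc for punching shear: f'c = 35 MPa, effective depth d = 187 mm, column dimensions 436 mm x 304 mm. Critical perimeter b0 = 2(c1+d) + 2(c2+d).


b0 = 2*(436 + 187) + 2*(304 + 187) = 2228 mm
Vc = 0.33 * sqrt(35) * 2228 * 187 / 1000
= 813.4 kN

813.4


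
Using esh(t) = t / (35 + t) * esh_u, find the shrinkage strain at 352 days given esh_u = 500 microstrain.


esh(352) = 352 / (35 + 352) * 500
= 352 / 387 * 500
= 454.8 microstrain

454.8


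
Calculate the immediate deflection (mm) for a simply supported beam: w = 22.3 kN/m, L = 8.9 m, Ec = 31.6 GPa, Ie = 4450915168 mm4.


Convert: L = 8.9 m = 8900 mm, Ec = 31.6 GPa = 31600 MPa
delta = 5 * 22.3 * 8900^4 / (384 * 31600 * 4450915168)
= 12.95 mm

12.95


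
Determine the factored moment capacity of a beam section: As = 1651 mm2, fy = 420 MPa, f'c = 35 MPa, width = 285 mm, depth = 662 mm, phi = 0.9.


a = As * fy / (0.85 * f'c * b)
= 1651 * 420 / (0.85 * 35 * 285)
= 81.7833 mm
Mn = As * fy * (d - a/2) / 10^6
= 430.689 kN-m
phi*Mn = 0.9 * 430.689 = 387.62 kN-m

387.62


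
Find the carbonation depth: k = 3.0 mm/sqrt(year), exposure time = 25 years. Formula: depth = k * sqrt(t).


depth = k * sqrt(t)
= 3.0 * sqrt(25)
= 15.0 mm

15.0


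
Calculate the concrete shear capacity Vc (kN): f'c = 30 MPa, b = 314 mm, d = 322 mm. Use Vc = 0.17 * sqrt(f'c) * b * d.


Vc = 0.17 * sqrt(30) * 314 * 322 / 1000
= 94.14 kN

94.14


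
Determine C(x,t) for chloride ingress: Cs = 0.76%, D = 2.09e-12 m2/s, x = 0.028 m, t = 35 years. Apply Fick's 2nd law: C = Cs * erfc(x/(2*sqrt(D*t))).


t_seconds = 35 * 365.25 * 24 * 3600 = 1104516000.0 s
arg = 0.028 / (2 * sqrt(2.09e-12 * 1104516000.0))
= 0.2914
erfc(0.2914) = 0.6803
C = 0.76 * 0.6803 = 0.517%

0.517


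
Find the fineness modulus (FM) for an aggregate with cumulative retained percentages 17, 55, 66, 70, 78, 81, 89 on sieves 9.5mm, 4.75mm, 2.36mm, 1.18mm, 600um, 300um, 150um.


FM = sum(cumulative % retained) / 100
= 456 / 100
= 4.56

4.56


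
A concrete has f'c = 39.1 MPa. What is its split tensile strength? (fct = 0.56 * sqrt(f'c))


fct = 0.56 * sqrt(39.1)
= 0.56 * 6.253
= 3.502 MPa

3.502


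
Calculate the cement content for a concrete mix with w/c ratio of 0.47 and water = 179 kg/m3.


Cement = water / (w/c)
= 179 / 0.47
= 380.9 kg/m3

380.9


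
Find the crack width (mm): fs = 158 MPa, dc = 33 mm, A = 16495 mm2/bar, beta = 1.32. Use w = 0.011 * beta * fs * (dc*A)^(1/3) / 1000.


w = 0.011 * beta * fs * (dc * A)^(1/3) / 1000
= 0.011 * 1.32 * 158 * (33 * 16495)^(1/3) / 1000
= 0.187 mm

0.187


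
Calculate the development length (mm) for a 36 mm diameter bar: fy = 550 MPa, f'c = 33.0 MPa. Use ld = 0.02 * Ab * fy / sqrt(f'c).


Ab = pi * 36^2 / 4 = 1017.876 mm2
ld = 0.02 * 1017.876 * 550 / sqrt(33.0)
= 1949.1 mm

1949.1


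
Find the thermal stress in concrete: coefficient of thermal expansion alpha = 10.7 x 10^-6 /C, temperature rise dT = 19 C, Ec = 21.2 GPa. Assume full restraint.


sigma = alpha * dT * Ec
= 10.7e-6 * 19 * 21.2 * 1000
= 4.31 MPa

4.31


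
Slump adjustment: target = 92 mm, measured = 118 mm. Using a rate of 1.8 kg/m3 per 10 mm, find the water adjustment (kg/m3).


Difference = 92 - 118 = -26 mm
Water adjustment = -26 * 1.8 / 10 = -4.7 kg/m3

-4.7


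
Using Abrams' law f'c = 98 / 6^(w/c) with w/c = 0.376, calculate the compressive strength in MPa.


f'c = 98 / 6^0.376
= 98 / 1.961
= 49.96 MPa

49.96


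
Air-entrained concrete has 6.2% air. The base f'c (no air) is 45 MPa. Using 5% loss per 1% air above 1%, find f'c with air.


Strength loss = (6.2 - 1) * 5 = 26.0%
f'c = 45 * (1 - 26.0/100)
= 33.3 MPa

33.3


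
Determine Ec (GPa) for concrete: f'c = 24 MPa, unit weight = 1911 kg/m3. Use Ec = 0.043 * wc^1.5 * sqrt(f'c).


Ec = 0.043 * 1911^1.5 * sqrt(24) / 1000
= 17.6 GPa

17.6


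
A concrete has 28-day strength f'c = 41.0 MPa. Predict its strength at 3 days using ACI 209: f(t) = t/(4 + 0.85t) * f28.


f(3) = 3 / (4 + 0.85 * 3) * 41.0
= 3 / 6.55 * 41.0
= 18.78 MPa

18.78


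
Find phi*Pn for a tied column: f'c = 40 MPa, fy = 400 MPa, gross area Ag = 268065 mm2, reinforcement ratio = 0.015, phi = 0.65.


Ast = rho * Ag = 0.015 * 268065 = 4020.975 mm2
phi*Pn = 0.65 * 0.80 * (0.85 * 40 * (268065 - 4020.975) + 400 * 4020.975) / 1000
= 5504.66 kN

5504.66


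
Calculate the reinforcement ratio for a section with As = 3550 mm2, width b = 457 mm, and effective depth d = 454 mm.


rho = As / (b * d)
= 3550 / (457 * 454)
= 0.0171

0.0171


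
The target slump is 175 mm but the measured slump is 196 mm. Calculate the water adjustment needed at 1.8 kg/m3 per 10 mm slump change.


Difference = 175 - 196 = -21 mm
Water adjustment = -21 * 1.8 / 10 = -3.8 kg/m3

-3.8


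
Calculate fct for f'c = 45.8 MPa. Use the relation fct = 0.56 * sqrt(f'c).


fct = 0.56 * sqrt(45.8)
= 0.56 * 6.768
= 3.79 MPa

3.79


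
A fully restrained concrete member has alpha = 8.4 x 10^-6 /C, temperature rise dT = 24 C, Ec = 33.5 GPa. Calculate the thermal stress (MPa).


sigma = alpha * dT * Ec
= 8.4e-6 * 24 * 33.5 * 1000
= 6.754 MPa

6.754


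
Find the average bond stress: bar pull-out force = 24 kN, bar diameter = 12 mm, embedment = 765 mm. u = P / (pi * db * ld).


u = P / (pi * db * ld)
= 24 * 1000 / (pi * 12 * 765)
= 0.832 MPa

0.832


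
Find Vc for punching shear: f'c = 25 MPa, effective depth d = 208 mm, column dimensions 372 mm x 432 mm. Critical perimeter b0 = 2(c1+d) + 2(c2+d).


b0 = 2*(372 + 208) + 2*(432 + 208) = 2440 mm
Vc = 0.33 * sqrt(25) * 2440 * 208 / 1000
= 837.41 kN

837.41


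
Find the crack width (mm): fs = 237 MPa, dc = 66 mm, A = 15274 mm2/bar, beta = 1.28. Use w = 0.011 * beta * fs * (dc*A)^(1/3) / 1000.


w = 0.011 * beta * fs * (dc * A)^(1/3) / 1000
= 0.011 * 1.28 * 237 * (66 * 15274)^(1/3) / 1000
= 0.335 mm

0.335


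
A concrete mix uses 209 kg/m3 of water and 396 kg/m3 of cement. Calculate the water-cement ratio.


w/c = water / cement
w/c = 209 / 396 = 0.528

0.528


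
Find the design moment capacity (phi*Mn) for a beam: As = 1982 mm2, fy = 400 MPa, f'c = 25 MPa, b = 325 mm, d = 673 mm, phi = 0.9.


a = As * fy / (0.85 * f'c * b)
= 1982 * 400 / (0.85 * 25 * 325)
= 114.7946 mm
Mn = As * fy * (d - a/2) / 10^6
= 488.0498 kN-m
phi*Mn = 0.9 * 488.0498 = 439.24 kN-m

439.24


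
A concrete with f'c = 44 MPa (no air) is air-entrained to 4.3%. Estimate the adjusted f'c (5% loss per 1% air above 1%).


Strength loss = (4.3 - 1) * 5 = 16.5%
f'c = 44 * (1 - 16.5/100)
= 36.74 MPa

36.74


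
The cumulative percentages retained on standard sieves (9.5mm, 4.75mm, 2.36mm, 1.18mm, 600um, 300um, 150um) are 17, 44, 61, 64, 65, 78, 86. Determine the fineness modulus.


FM = sum(cumulative % retained) / 100
= 415 / 100
= 4.15

4.15


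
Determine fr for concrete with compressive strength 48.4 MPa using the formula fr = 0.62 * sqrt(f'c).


fr = 0.62 * sqrt(48.4)
= 4.313 MPa

4.313


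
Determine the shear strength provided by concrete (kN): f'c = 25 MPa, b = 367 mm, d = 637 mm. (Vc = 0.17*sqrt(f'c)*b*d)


Vc = 0.17 * sqrt(25) * 367 * 637 / 1000
= 198.71 kN

198.71


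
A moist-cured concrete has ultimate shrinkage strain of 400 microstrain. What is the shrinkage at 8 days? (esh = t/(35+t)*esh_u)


esh(8) = 8 / (35 + 8) * 400
= 8 / 43 * 400
= 74.4 microstrain

74.4


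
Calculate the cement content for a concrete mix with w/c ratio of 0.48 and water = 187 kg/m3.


Cement = water / (w/c)
= 187 / 0.48
= 389.6 kg/m3

389.6


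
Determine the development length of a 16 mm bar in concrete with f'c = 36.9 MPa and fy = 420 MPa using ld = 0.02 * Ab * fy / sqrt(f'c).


Ab = pi * 16^2 / 4 = 201.062 mm2
ld = 0.02 * 201.062 * 420 / sqrt(36.9)
= 278.0 mm

278.0


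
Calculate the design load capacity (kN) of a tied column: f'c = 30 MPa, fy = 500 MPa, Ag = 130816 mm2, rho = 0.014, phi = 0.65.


Ast = rho * Ag = 0.014 * 130816 = 1831.424 mm2
phi*Pn = 0.65 * 0.80 * (0.85 * 30 * (130816 - 1831.424) + 500 * 1831.424) / 1000
= 2186.51 kN

2186.51


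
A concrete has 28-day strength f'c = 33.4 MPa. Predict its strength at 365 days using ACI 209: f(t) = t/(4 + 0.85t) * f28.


f(365) = 365 / (4 + 0.85 * 365) * 33.4
= 365 / 314.25 * 33.4
= 38.79 MPa

38.79


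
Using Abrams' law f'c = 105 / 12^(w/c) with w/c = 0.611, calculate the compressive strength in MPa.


f'c = 105 / 12^0.611
= 105 / 4.564
= 23.0 MPa

23.0


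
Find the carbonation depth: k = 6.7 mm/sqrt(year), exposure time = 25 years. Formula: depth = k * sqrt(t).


depth = k * sqrt(t)
= 6.7 * sqrt(25)
= 33.5 mm

33.5


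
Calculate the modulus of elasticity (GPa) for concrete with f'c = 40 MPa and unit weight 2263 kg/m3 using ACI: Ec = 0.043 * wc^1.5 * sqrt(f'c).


Ec = 0.043 * 2263^1.5 * sqrt(40) / 1000
= 29.28 GPa

29.28


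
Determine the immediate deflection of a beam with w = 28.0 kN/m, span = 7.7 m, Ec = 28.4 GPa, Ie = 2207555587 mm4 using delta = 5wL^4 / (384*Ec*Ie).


Convert: L = 7.7 m = 7700 mm, Ec = 28.4 GPa = 28400 MPa
delta = 5 * 28.0 * 7700^4 / (384 * 28400 * 2207555587)
= 20.44 mm

20.44


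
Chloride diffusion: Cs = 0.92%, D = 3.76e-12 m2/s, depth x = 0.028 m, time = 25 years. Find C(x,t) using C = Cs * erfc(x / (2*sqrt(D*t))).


t_seconds = 25 * 365.25 * 24 * 3600 = 788940000.0 s
arg = 0.028 / (2 * sqrt(3.76e-12 * 788940000.0))
= 0.257
erfc(0.257) = 0.7162
C = 0.92 * 0.7162 = 0.6589%

0.6589


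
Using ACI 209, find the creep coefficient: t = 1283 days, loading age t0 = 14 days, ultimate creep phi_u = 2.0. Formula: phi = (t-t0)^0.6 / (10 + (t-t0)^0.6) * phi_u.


dt = 1283 - 14 = 1269
phi = 1269^0.6 / (10 + 1269^0.6) * 2.0
= 1.758

1.758


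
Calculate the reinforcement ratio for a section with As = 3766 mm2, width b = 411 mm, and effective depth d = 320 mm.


rho = As / (b * d)
= 3766 / (411 * 320)
= 0.0286

0.0286


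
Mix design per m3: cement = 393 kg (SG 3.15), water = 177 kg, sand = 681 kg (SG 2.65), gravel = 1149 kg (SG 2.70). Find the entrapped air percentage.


Vol cement = 393 / (3.15 * 1000) = 0.124762 m3
Vol water = 177 / 1000 = 0.177 m3
Vol sand = 681 / (2.65 * 1000) = 0.256981 m3
Vol gravel = 1149 / (2.70 * 1000) = 0.425556 m3
Total solid + water volume = 0.984299 m3
Air = (1 - 0.984299) * 100 = 1.57%

1.57


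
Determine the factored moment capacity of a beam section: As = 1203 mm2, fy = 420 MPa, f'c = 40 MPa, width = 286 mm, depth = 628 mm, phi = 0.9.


a = As * fy / (0.85 * f'c * b)
= 1203 * 420 / (0.85 * 40 * 286)
= 51.9601 mm
Mn = As * fy * (d - a/2) / 10^6
= 304.1766 kN-m
phi*Mn = 0.9 * 304.1766 = 273.76 kN-m

273.76


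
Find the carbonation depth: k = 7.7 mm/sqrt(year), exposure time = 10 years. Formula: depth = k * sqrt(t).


depth = k * sqrt(t)
= 7.7 * sqrt(10)
= 24.35 mm

24.35


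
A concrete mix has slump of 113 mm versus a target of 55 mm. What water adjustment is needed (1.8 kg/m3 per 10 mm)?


Difference = 55 - 113 = -58 mm
Water adjustment = -58 * 1.8 / 10 = -10.4 kg/m3

-10.4


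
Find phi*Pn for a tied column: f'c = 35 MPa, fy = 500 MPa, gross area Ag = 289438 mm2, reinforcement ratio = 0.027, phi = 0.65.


Ast = rho * Ag = 0.027 * 289438 = 7814.826 mm2
phi*Pn = 0.65 * 0.80 * (0.85 * 35 * (289438 - 7814.826) + 500 * 7814.826) / 1000
= 6388.57 kN

6388.57


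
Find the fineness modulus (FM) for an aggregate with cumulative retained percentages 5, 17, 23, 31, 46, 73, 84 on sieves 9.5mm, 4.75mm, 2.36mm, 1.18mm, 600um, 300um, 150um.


FM = sum(cumulative % retained) / 100
= 279 / 100
= 2.79

2.79


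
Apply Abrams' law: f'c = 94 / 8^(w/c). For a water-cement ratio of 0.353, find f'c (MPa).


f'c = 94 / 8^0.353
= 94 / 2.083
= 45.12 MPa

45.12


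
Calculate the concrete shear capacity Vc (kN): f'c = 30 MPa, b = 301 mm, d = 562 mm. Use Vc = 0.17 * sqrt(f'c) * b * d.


Vc = 0.17 * sqrt(30) * 301 * 562 / 1000
= 157.51 kN

157.51


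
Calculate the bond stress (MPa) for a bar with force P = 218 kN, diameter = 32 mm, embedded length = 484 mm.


u = P / (pi * db * ld)
= 218 * 1000 / (pi * 32 * 484)
= 4.48 MPa

4.48


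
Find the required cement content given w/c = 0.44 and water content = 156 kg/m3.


Cement = water / (w/c)
= 156 / 0.44
= 354.5 kg/m3

354.5


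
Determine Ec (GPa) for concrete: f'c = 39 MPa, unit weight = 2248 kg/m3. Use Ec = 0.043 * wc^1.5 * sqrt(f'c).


Ec = 0.043 * 2248^1.5 * sqrt(39) / 1000
= 28.62 GPa

28.62


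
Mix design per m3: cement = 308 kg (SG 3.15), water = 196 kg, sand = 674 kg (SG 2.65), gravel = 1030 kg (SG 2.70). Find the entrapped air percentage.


Vol cement = 308 / (3.15 * 1000) = 0.097778 m3
Vol water = 196 / 1000 = 0.196 m3
Vol sand = 674 / (2.65 * 1000) = 0.25434 m3
Vol gravel = 1030 / (2.70 * 1000) = 0.381481 m3
Total solid + water volume = 0.929599 m3
Air = (1 - 0.929599) * 100 = 7.04%

7.04


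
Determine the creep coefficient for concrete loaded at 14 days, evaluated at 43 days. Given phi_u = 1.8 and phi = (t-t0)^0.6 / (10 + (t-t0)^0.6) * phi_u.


dt = 43 - 14 = 29
phi = 29^0.6 / (10 + 29^0.6) * 1.8
= 0.774

0.774


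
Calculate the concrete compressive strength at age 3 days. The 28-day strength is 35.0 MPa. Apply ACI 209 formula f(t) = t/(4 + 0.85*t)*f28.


f(3) = 3 / (4 + 0.85 * 3) * 35.0
= 3 / 6.55 * 35.0
= 16.03 MPa

16.03


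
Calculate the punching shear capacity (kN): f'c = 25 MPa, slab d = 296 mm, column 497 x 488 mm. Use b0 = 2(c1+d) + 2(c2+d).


b0 = 2*(497 + 296) + 2*(488 + 296) = 3154 mm
Vc = 0.33 * sqrt(25) * 3154 * 296 / 1000
= 1540.41 kN

1540.41


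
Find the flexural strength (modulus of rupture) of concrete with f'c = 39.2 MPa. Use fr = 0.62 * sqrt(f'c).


fr = 0.62 * sqrt(39.2)
= 3.882 MPa

3.882


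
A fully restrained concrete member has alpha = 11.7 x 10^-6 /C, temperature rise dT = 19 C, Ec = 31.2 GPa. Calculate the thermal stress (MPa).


sigma = alpha * dT * Ec
= 11.7e-6 * 19 * 31.2 * 1000
= 6.936 MPa

6.936


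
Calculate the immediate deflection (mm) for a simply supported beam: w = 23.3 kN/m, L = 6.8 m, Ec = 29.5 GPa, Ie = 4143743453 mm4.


Convert: L = 6.8 m = 6800 mm, Ec = 29.5 GPa = 29500 MPa
delta = 5 * 23.3 * 6800^4 / (384 * 29500 * 4143743453)
= 5.31 mm

5.31


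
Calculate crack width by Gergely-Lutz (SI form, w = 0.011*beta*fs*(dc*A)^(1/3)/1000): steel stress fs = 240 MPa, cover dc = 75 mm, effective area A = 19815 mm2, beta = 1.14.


w = 0.011 * beta * fs * (dc * A)^(1/3) / 1000
= 0.011 * 1.14 * 240 * (75 * 19815)^(1/3) / 1000
= 0.343 mm

0.343


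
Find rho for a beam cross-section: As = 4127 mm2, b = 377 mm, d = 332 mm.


rho = As / (b * d)
= 4127 / (377 * 332)
= 0.033

0.033


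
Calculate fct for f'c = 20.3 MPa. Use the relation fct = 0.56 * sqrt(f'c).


fct = 0.56 * sqrt(20.3)
= 0.56 * 4.506
= 2.523 MPa

2.523


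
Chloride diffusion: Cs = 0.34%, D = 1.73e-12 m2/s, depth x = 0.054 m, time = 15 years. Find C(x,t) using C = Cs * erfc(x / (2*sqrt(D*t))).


t_seconds = 15 * 365.25 * 24 * 3600 = 473364000.0 s
arg = 0.054 / (2 * sqrt(1.73e-12 * 473364000.0))
= 0.9435
erfc(0.9435) = 0.1821
C = 0.34 * 0.1821 = 0.0619%

0.0619


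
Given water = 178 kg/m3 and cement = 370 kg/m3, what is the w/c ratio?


w/c = water / cement
w/c = 178 / 370 = 0.481

0.481


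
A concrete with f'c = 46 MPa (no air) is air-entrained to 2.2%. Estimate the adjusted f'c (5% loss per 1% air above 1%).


Strength loss = (2.2 - 1) * 5 = 6.0%
f'c = 46 * (1 - 6.0/100)
= 43.24 MPa

43.24


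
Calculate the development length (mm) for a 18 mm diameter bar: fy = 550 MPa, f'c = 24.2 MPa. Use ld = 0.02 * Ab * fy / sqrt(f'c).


Ab = pi * 18^2 / 4 = 254.469 mm2
ld = 0.02 * 254.469 * 550 / sqrt(24.2)
= 569.0 mm

569.0


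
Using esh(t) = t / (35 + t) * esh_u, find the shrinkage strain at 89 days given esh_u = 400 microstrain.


esh(89) = 89 / (35 + 89) * 400
= 89 / 124 * 400
= 287.1 microstrain

287.1


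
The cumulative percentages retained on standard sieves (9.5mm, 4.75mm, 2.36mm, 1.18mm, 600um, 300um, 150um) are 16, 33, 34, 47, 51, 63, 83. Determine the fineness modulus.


FM = sum(cumulative % retained) / 100
= 327 / 100
= 3.27

3.27


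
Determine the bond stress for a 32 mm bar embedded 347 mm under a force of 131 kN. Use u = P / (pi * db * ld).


u = P / (pi * db * ld)
= 131 * 1000 / (pi * 32 * 347)
= 3.755 MPa

3.755


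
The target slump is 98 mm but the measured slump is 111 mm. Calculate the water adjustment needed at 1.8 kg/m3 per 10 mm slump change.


Difference = 98 - 111 = -13 mm
Water adjustment = -13 * 1.8 / 10 = -2.3 kg/m3

-2.3


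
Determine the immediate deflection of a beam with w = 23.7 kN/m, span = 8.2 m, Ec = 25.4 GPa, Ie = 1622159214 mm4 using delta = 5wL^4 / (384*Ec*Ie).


Convert: L = 8.2 m = 8200 mm, Ec = 25.4 GPa = 25400 MPa
delta = 5 * 23.7 * 8200^4 / (384 * 25400 * 1622159214)
= 33.86 mm

33.86


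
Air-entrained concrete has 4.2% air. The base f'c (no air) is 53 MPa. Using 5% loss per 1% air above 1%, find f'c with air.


Strength loss = (4.2 - 1) * 5 = 16.0%
f'c = 53 * (1 - 16.0/100)
= 44.52 MPa

44.52


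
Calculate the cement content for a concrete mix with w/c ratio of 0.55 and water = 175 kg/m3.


Cement = water / (w/c)
= 175 / 0.55
= 318.2 kg/m3

318.2


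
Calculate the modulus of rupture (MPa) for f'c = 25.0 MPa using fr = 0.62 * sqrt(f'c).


fr = 0.62 * sqrt(25.0)
= 3.1 MPa

3.1


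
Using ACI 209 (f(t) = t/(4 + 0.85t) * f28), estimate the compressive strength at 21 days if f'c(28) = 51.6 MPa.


f(21) = 21 / (4 + 0.85 * 21) * 51.6
= 21 / 21.85 * 51.6
= 49.59 MPa

49.59


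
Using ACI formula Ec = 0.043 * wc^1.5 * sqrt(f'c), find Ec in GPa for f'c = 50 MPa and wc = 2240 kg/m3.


Ec = 0.043 * 2240^1.5 * sqrt(50) / 1000
= 32.23 GPa

32.23


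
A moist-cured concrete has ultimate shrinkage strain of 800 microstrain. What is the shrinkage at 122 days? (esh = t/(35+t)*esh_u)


esh(122) = 122 / (35 + 122) * 800
= 122 / 157 * 800
= 621.7 microstrain

621.7


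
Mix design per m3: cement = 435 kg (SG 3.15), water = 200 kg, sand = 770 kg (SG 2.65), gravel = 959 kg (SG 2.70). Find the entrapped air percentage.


Vol cement = 435 / (3.15 * 1000) = 0.138095 m3
Vol water = 200 / 1000 = 0.2 m3
Vol sand = 770 / (2.65 * 1000) = 0.290566 m3
Vol gravel = 959 / (2.70 * 1000) = 0.355185 m3
Total solid + water volume = 0.983846 m3
Air = (1 - 0.983846) * 100 = 1.62%

1.62


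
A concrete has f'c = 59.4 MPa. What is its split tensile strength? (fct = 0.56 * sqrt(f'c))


fct = 0.56 * sqrt(59.4)
= 0.56 * 7.707
= 4.316 MPa

4.316


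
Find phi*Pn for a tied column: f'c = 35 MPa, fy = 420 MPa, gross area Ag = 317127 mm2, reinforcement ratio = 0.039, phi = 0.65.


Ast = rho * Ag = 0.039 * 317127 = 12367.953 mm2
phi*Pn = 0.65 * 0.80 * (0.85 * 35 * (317127 - 12367.953) + 420 * 12367.953) / 1000
= 7415.78 kN

7415.78


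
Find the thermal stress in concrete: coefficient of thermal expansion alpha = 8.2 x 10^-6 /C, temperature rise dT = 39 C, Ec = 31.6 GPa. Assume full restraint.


sigma = alpha * dT * Ec
= 8.2e-6 * 39 * 31.6 * 1000
= 10.106 MPa

10.106


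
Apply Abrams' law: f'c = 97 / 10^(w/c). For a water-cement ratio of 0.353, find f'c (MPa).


f'c = 97 / 10^0.353
= 97 / 2.254
= 43.03 MPa

43.03


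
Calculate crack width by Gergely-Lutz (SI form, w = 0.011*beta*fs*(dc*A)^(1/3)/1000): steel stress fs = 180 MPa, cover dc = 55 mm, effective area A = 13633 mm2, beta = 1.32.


w = 0.011 * beta * fs * (dc * A)^(1/3) / 1000
= 0.011 * 1.32 * 180 * (55 * 13633)^(1/3) / 1000
= 0.237 mm

0.237


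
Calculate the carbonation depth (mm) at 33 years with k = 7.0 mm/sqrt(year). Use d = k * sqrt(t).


depth = k * sqrt(t)
= 7.0 * sqrt(33)
= 40.21 mm

40.21


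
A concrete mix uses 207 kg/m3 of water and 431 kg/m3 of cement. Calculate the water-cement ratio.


w/c = water / cement
w/c = 207 / 431 = 0.48

0.48


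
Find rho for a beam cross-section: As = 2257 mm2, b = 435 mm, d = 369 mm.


rho = As / (b * d)
= 2257 / (435 * 369)
= 0.0141

0.0141


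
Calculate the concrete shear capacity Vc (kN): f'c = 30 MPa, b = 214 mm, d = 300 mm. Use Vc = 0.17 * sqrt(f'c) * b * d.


Vc = 0.17 * sqrt(30) * 214 * 300 / 1000
= 59.78 kN

59.78


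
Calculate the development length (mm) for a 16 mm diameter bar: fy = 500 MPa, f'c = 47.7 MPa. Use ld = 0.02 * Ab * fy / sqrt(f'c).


Ab = pi * 16^2 / 4 = 201.062 mm2
ld = 0.02 * 201.062 * 500 / sqrt(47.7)
= 291.1 mm

291.1


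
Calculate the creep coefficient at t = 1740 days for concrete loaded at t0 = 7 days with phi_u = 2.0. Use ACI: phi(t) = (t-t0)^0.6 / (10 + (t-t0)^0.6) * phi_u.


dt = 1740 - 7 = 1733
phi = 1733^0.6 / (10 + 1733^0.6) * 2.0
= 1.795

1.795


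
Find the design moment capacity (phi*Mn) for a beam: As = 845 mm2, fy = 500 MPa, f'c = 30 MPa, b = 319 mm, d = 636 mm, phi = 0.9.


a = As * fy / (0.85 * f'c * b)
= 845 * 500 / (0.85 * 30 * 319)
= 51.9393 mm
Mn = As * fy * (d - a/2) / 10^6
= 257.7378 kN-m
phi*Mn = 0.9 * 257.7378 = 231.96 kN-m

231.96
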